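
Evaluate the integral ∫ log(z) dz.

z*log(z) - z + C

Use integration by parts with u = log(z), dv = dz.
Then du = 1/z dz and v = z.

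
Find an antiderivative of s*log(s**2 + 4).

Let u = s**2 + 4, so du = (2*s) ds.
The integral becomes (1/2)·∫ log(u) du; integrate by parts with u′=log(u), dv′=du.

s**2*log(s**2 + 4)/2 - s**2/2 + 2*log(s**2 + 4) + C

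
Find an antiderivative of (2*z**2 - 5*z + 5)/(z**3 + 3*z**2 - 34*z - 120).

47*log(z - 6)/110 - 57*log(z + 4)/10 + 80*log(z + 5)/11 + C

Factor the denominator: (z - 6)*(z + 4)*(z + 5).
Partial-fraction decomposition: 80/(11*(z + 5)) - 57/(10*(z + 4)) + 47/(110*(z - 6)).
Integrate each term: A/(z−a) contributes A·log|z−a|.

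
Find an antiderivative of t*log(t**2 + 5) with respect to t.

t**2*log(t**2 + 5)/2 - t**2/2 + 5*log(t**2 + 5)/2 + C

Let u = t**2 + 5, so du = (2*t) dt.
The integral becomes (1/2)·∫ log(u) du; integrate by parts with u′=log(u), dv′=du.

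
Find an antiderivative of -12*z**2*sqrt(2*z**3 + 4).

Let u = 2*z**3 + 4, so du = (6*z**2) dz.
Rewriting, the integral becomes -2·∫ √u du = -2·(2/3)u^(3/2).
Substituting back, u = 2*z**3 + 4.

-4*(2*z**3 + 4)**(3/2)/3 + C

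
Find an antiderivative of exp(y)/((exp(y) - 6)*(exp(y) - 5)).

Let u = e^y, du = e^y dy.
The integral becomes ∫ du/((u-6)(u-5)); decompose into partial fractions.

log(exp(y) - 6) - log(exp(y) - 5) + C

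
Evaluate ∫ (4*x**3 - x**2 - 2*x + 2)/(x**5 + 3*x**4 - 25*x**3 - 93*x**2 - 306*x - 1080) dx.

Factor the denominator: (x - 6)*(x + 4)*(x + 5)*(x**2 + 9).
Partial-fraction decomposition: (6059*x + 13089)/(38250*(x**2 + 9)) - 513/(374*(x + 5)) + 131/(125*(x + 4)) + 409/(2475*(x - 6)).
Integrate each term; A/(x−a) gives A·log|x−a|; the (Bx+D)/(x²+p²) term gives a log and an atan.

409*log(x - 6)/2475 + 131*log(x + 4)/125 - 513*log(x + 5)/374 + 6059*log(x**2 + 9)/76500 + 4363*atan(x/3)/38250 + C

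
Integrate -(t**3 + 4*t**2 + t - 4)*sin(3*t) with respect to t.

t**3*cos(3*t)/3 - t**2*sin(3*t)/3 + 4*t**2*cos(3*t)/3 - 8*t*sin(3*t)/9 + t*cos(3*t)/9 - sin(3*t)/27 - 44*cos(3*t)/27 + C

Use integration by parts with u = t**3 + 4*t**2 + t - 4, dv = -sin(3*t) dt, so v = cos(3*t)/3.
Apply parts 3 times (tabular method): alternate signs, differentiate u down to 0, integrate dv up.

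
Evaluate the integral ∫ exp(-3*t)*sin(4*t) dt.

Let I denote the integral. Integrate by parts with u = sin(4*t), dv = exp(-3*t) dt, so v = -exp(-3*t)/3: I = -exp(-3*t)*sin(4*t)/3 + (4/3)·∫ exp(-3*t)*cos(4*t) dt.
Apply parts again with u = cos(4*t), dv = exp(-3*t) dt: ∫ exp(-3*t)*cos(4*t) dt = -exp(-3*t)*cos(4*t)/3 − (4/3)·I. Substituting back brings back I: I = -exp(-3*t)*sin(4*t)/3 - 4*exp(-3*t)*cos(4*t)/9 − (16/9)·I.
Solving for I: (1 + 16/9)·I equals the remaining terms, so I = (9/25)·(-exp(-3*t)*sin(4*t)/3 - 4*exp(-3*t)*cos(4*t)/9).

-3*exp(-3*t)*sin(4*t)/25 - 4*exp(-3*t)*cos(4*t)/25 + C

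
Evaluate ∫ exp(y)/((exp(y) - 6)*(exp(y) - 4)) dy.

log(exp(y) - 6)/2 - log(exp(y) - 4)/2 + C

Let u = e^y, du = e^y dy.
The integral becomes ∫ du/((u-4)(u-6)); decompose into partial fractions.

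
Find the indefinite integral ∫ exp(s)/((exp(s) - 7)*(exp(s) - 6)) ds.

Let u = e^s, du = e^s ds.
The integral becomes ∫ du/((u-6)(u-7)); decompose into partial fractions.

log(exp(s) - 7) - log(exp(s) - 6) + C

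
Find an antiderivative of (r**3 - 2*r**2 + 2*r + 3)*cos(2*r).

Use integration by parts with u = r**3 - 2*r**2 + 2*r + 3, dv = cos(2*r) dr, so v = sin(2*r)/2.
Apply parts 3 times (tabular method): alternate signs, differentiate u down to 0, integrate dv up.

r**3*sin(2*r)/2 - r**2*sin(2*r) + 3*r**2*cos(2*r)/4 + r*sin(2*r)/4 - r*cos(2*r) + 2*sin(2*r) + cos(2*r)/8 + C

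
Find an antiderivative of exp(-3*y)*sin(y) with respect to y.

-3*exp(-3*y)*sin(y)/10 - exp(-3*y)*cos(y)/10 + C

Let I denote the integral. Integrate by parts with u = sin(y), dv = exp(-3*y) dy, so v = -exp(-3*y)/3: I = -exp(-3*y)*sin(y)/3 + (1/3)·∫ exp(-3*y)*cos(y) dy.
Apply parts again with u = cos(y), dv = exp(-3*y) dy: ∫ exp(-3*y)*cos(y) dy = -exp(-3*y)*cos(y)/3 − (1/3)·I. Substituting back brings back I: I = -exp(-3*y)*sin(y)/3 - exp(-3*y)*cos(y)/9 − (1/9)·I.
Solving for I: (1 + 1/9)·I equals the remaining terms, so I = (9/10)·(-exp(-3*y)*sin(y)/3 - exp(-3*y)*cos(y)/9).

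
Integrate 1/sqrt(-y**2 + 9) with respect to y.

asin(y/3) + C

Substitute y = 3·sin(θ), so dy = 3·cos(θ) dθ and the radical becomes sqrt(-y**2 + 9) = 3·cos(θ) by the Pythagorean identity.
Integrate the resulting trig expression in θ, then back-substitute θ = asin(y/3), sin(θ) = y/3, cos(θ) = sqrt(-y**2 + 9)/3 (absorbing any constant into C).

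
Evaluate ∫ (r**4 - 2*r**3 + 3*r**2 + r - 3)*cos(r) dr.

r**4*sin(r) - 2*r**3*sin(r) + 4*r**3*cos(r) - 9*r**2*sin(r) - 6*r**2*cos(r) + 13*r*sin(r) - 18*r*cos(r) + 15*sin(r) + 13*cos(r) + C

Use integration by parts with u = r**4 - 2*r**3 + 3*r**2 + r - 3, dv = cos(r) dr, so v = sin(r).
Apply parts 4 times (tabular method): alternate signs, differentiate u down to 0, integrate dv up.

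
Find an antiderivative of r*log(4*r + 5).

Use integration by parts with u = log(4*r + 5), dv = r dr.
Then du = 4/(4*r + 5) dr and v = r**2/2.

r**2*log(4*r + 5)/2 - r**2/4 + 5*r/8 - 25*log(4*r + 5)/32 + C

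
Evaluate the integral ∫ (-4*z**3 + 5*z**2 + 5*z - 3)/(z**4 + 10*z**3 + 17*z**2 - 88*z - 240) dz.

Factor the denominator: (z - 3)*(z + 4)**2*(z + 5).
Partial-fraction decomposition: -597/(8*(z + 5)) + 3467/(49*(z + 4)) - 313/(7*(z + 4)**2) - 51/(392*(z - 3)).
Integrate each term; A/(z−a) gives A·log|z−a|; A/(z−a)² gives −A/(z−a).

-51*log(z - 3)/392 + 3467*log(z + 4)/49 - 597*log(z + 5)/8 + 313/(7*z + 28) + C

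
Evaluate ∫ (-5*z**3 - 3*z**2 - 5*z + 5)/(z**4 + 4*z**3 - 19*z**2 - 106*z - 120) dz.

-10*log(z - 5)/7 - 43*log(z + 2)/14 + 16*log(z + 3) - 33*log(z + 4)/2 + C

Factor the denominator: (z - 5)*(z + 2)*(z + 3)*(z + 4).
Partial-fraction decomposition: -33/(2*(z + 4)) + 16/(z + 3) - 43/(14*(z + 2)) - 10/(7*(z - 5)).
Integrate each term: A/(z−a) contributes A·log|z−a|.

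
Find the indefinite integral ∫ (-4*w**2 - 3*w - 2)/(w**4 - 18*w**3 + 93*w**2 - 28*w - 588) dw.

553*log(w - 7)/27 - 41*log(w - 6)/2 + log(w + 2)/54 + 73/(3*w - 21) + C

Factor the denominator: (w - 7)**2*(w - 6)*(w + 2).
Partial-fraction decomposition: 1/(54*(w + 2)) - 41/(2*(w - 6)) + 553/(27*(w - 7)) - 73/(3*(w - 7)**2).
Integrate each term; A/(w−a) gives A·log|w−a|; A/(w−a)² gives −A/(w−a).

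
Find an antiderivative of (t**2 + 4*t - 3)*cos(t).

Use integration by parts with u = t**2 + 4*t - 3, dv = cos(t) dt, so v = sin(t).
Apply parts 2 times (tabular method): alternate signs, differentiate u down to 0, integrate dv up.

t**2*sin(t) + 4*t*sin(t) + 2*t*cos(t) - 5*sin(t) + 4*cos(t) + C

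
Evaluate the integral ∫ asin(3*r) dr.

r*asin(3*r) + sqrt(-9*r**2 + 1)/3 + C

Use integration by parts with u = arcsin(3*r), dv = dr.
Then du = 3/sqrt(-9*r**2 + 1) dr.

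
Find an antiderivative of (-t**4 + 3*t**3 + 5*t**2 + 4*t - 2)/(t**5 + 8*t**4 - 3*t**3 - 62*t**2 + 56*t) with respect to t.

Factor the denominator: t*(t - 2)*(t - 1)*(t + 4)*(t + 7).
Partial-fraction decomposition: -3215/(1512*(t + 7)) + 193/(180*(t + 4)) - 9/(40*(t - 1)) + 17/(54*(t - 2)) - 1/(28*t).
Integrate each term: A/(t−a) contributes A·log|t−a|.

-log(t)/28 + 17*log(t - 2)/54 - 9*log(t - 1)/40 + 193*log(t + 4)/180 - 3215*log(t + 7)/1512 + C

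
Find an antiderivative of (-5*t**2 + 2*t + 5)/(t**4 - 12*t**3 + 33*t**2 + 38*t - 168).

Factor the denominator: (t - 7)*(t - 4)*(t - 3)*(t + 2).
Partial-fraction decomposition: 19/(270*(t + 2)) - 17/(10*(t - 3)) + 67/(18*(t - 4)) - 113/(54*(t - 7)).
Integrate each term: A/(t−a) contributes A·log|t−a|.

-113*log(t - 7)/54 + 67*log(t - 4)/18 - 17*log(t - 3)/10 + 19*log(t + 2)/270 + C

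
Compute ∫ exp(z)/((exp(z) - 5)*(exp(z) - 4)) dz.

log(exp(z) - 5) - log(exp(z) - 4) + C

Let u = e^z, du = e^z dz.
The integral becomes ∫ du/((u-5)(u-4)); decompose into partial fractions.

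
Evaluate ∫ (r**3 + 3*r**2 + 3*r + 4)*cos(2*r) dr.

Use integration by parts with u = r**3 + 3*r**2 + 3*r + 4, dv = cos(2*r) dr, so v = sin(2*r)/2.
Apply parts 3 times (tabular method): alternate signs, differentiate u down to 0, integrate dv up.

r**3*sin(2*r)/2 + 3*r**2*sin(2*r)/2 + 3*r**2*cos(2*r)/4 + 3*r*sin(2*r)/4 + 3*r*cos(2*r)/2 + 5*sin(2*r)/4 + 3*cos(2*r)/8 + C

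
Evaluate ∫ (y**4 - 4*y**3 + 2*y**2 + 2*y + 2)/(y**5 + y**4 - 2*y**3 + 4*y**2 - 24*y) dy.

Factor the denominator: y*(y - 2)*(y + 3)*(y**2 + 4).
Partial-fraction decomposition: (7*y - 190)/(104*(y**2 + 4)) + 203/(195*(y + 3)) - 1/(40*(y - 2)) - 1/(12*y).
Integrate each term; A/(y−a) gives A·log|y−a|; the (By+D)/(y²+p²) term gives a log and an atan.

-log(y)/12 - log(y - 2)/40 + 203*log(y + 3)/195 + 7*log(y**2 + 4)/208 - 95*atan(y/2)/104 + C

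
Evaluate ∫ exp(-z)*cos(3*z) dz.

3*exp(-z)*sin(3*z)/10 - exp(-z)*cos(3*z)/10 + C

Let I denote the integral. Integrate by parts with u = cos(3*z), dv = exp(-z) dz, so v = -exp(-z): I = -exp(-z)*cos(3*z) − 3·∫ exp(-z)*sin(3*z) dz.
Apply parts again with u = sin(3*z), dv = exp(-z) dz: ∫ exp(-z)*sin(3*z) dz = -exp(-z)*sin(3*z) + 3·I. Substituting back brings back I: I = 3*exp(-z)*sin(3*z) - exp(-z)*cos(3*z) − 9·I.
Solving for I: (1 + 9)·I equals the remaining terms, so I = (1/10)·(3*exp(-z)*sin(3*z) - exp(-z)*cos(3*z)).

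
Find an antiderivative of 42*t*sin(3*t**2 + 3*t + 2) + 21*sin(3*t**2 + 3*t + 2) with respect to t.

-7*cos(3*t**2 + 3*t + 2) + C

Let u = 3*t**2 + 3*t + 2, so du = (6*t + 3) dt.
Rewriting, the integral becomes 7·∫ sin(u) du = 7·-cos(u).
Substituting back, u = 3*t**2 + 3*t + 2.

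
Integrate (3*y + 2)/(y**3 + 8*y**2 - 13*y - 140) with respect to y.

Factor the denominator: (y - 4)*(y + 5)*(y + 7).
Partial-fraction decomposition: -19/(22*(y + 7)) + 13/(18*(y + 5)) + 14/(99*(y - 4)).
Integrate each term: A/(y−a) contributes A·log|y−a|.

14*log(y - 4)/99 + 13*log(y + 5)/18 - 19*log(y + 7)/22 + C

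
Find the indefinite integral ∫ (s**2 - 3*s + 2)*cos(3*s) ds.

Use integration by parts with u = s**2 - 3*s + 2, dv = cos(3*s) ds, so v = sin(3*s)/3.
Apply parts 2 times (tabular method): alternate signs, differentiate u down to 0, integrate dv up.

s**2*sin(3*s)/3 - s*sin(3*s) + 2*s*cos(3*s)/9 + 16*sin(3*s)/27 - cos(3*s)/3 + C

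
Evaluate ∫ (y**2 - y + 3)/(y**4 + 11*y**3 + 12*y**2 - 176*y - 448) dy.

15*log(y - 4)/704 + 331*log(y + 4)/576 - 59*log(y + 7)/99 + 23/(24*y + 96) + C

Factor the denominator: (y - 4)*(y + 4)**2*(y + 7).
Partial-fraction decomposition: -59/(99*(y + 7)) + 331/(576*(y + 4)) - 23/(24*(y + 4)**2) + 15/(704*(y - 4)).
Integrate each term; A/(y−a) gives A·log|y−a|; A/(y−a)² gives −A/(y−a).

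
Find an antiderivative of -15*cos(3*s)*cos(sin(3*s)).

-5*sin(sin(3*s)) + C

Let u = sin(3*s), so du = (3*cos(3*s)) ds.
Rewriting, the integral becomes -5·∫ cos(u) du = -5·sin(u).
Substituting back, u = sin(3*s).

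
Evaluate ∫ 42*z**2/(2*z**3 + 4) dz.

7*log(2*z**3 + 4) + C

Let u = 2*z**3 + 4, so du = (6*z**2) dz.
Rewriting, the integral becomes 7·∫ 1/u du = 7·log(u).
Substituting back, u = 2*z**3 + 4.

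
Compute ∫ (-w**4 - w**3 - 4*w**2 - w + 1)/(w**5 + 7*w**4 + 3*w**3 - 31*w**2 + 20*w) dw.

log(w)/20 - 13*log(w - 1)/50 + 251*log(w + 4)/100 - 33*log(w + 5)/10 + 1/(5*w - 5) + C

Factor the denominator: w*(w - 1)**2*(w + 4)*(w + 5).
Partial-fraction decomposition: -33/(10*(w + 5)) + 251/(100*(w + 4)) - 13/(50*(w - 1)) - 1/(5*(w - 1)**2) + 1/(20*w).
Integrate each term; A/(w−a) gives A·log|w−a|; A/(w−a)² gives −A/(w−a).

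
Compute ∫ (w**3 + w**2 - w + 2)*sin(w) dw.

-w**3*cos(w) + 3*w**2*sin(w) - w**2*cos(w) + 2*w*sin(w) + 7*w*cos(w) - 7*sin(w) + C

Use integration by parts with u = w**3 + w**2 - w + 2, dv = sin(w) dw, so v = -cos(w).
Apply parts 3 times (tabular method): alternate signs, differentiate u down to 0, integrate dv up.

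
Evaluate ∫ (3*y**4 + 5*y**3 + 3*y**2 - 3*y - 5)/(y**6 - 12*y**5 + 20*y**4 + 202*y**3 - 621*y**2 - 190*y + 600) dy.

Factor the denominator: (y - 6)*(y - 5)**2*(y - 1)*(y + 1)*(y + 4).
Partial-fraction decomposition: -503/(12150*(y + 4)) - 1/(1512*(y + 1)) - 3/(800*(y - 1)) - 111907/(7776*(y - 5)) - 2555/(216*(y - 5)**2) + 5053/(350*(y - 6)).
Integrate each term; A/(y−a) gives A·log|y−a|; A/(y−a)² gives −A/(y−a).

5053*log(y - 6)/350 - 111907*log(y - 5)/7776 - 3*log(y - 1)/800 - log(y + 1)/1512 - 503*log(y + 4)/12150 + 2555/(216*y - 1080) + C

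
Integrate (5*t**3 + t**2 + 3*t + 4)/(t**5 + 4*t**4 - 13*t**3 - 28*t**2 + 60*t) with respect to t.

log(t)/15 + 376*log(t - 2)/1225 + 131*log(t + 3)/150 - 611*log(t + 5)/490 - 27/(35*t - 70) + C

Factor the denominator: t*(t - 2)**2*(t + 3)*(t + 5).
Partial-fraction decomposition: -611/(490*(t + 5)) + 131/(150*(t + 3)) + 376/(1225*(t - 2)) + 27/(35*(t - 2)**2) + 1/(15*t).
Integrate each term; A/(t−a) gives A·log|t−a|; A/(t−a)² gives −A/(t−a).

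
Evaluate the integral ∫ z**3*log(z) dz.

z**4*log(z)/4 - z**4/16 + C

Use integration by parts with u = log(z), dv = z**3 dz.
Then du = 1/z dz and v = z**4/4.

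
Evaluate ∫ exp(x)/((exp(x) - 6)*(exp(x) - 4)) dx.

Let u = e^x, du = e^x dx.
The integral becomes ∫ du/((u-4)(u-6)); decompose into partial fractions.

log(exp(x) - 6)/2 - log(exp(x) - 4)/2 + C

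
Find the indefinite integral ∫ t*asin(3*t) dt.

t**2*asin(3*t)/2 + t*sqrt(-9*t**2 + 1)/12 - asin(3*t)/36 + C

Use integration by parts with u = arcsin(3*t), dv = t dt.
Then du = 3/sqrt(-9*t**2 + 1) dt.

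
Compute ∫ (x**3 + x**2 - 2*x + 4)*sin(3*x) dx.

-x**3*cos(3*x)/3 + x**2*sin(3*x)/3 - x**2*cos(3*x)/3 + 2*x*sin(3*x)/9 + 8*x*cos(3*x)/9 - 8*sin(3*x)/27 - 34*cos(3*x)/27 + C

Use integration by parts with u = x**3 + x**2 - 2*x + 4, dv = sin(3*x) dx, so v = -cos(3*x)/3.
Apply parts 3 times (tabular method): alternate signs, differentiate u down to 0, integrate dv up.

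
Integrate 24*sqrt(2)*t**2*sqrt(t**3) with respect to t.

Let u = 2*t**3, so du = (6*t**2) dt.
Rewriting, the integral becomes 4·∫ √u du = 4·(2/3)u^(3/2).
Substituting back, u = 2*t**3.

16*sqrt(2)*(t**3)**(3/2)/3 + C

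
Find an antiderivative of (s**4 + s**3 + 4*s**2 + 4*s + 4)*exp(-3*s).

(-27*s**4 - 63*s**3 - 171*s**2 - 222*s - 182)*exp(-3*s)/81 + C

Use integration by parts with u = s**4 + s**3 + 4*s**2 + 4*s + 4, dv = exp(-3*s) ds, so v = -exp(-3*s)/3.
Apply parts 4 times (tabular method): alternate signs, differentiate u down to 0, integrate dv up.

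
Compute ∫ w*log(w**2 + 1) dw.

Let u = w**2 + 1, so du = (2*w) dw.
The integral becomes (1/2)·∫ log(u) du; integrate by parts with u′=log(u), dv′=du.

w**2*log(w**2 + 1)/2 - w**2/2 + log(w**2 + 1)/2 + C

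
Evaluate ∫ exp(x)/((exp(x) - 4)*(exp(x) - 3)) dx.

log(exp(x) - 4) - log(exp(x) - 3) + C

Let u = e^x, du = e^x dx.
The integral becomes ∫ du/((u-4)(u-3)); decompose into partial fractions.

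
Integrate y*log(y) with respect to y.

Use integration by parts with u = log(y), dv = y dy.
Then du = 1/y dy and v = y**2/2.

y**2*log(y)/2 - y**2/4 + C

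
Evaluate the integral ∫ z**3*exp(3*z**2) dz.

(3*z**2 - 1)*exp(3*z**2)/18 + C

Let u = z², du = 2z dz; rewrite as (1/2)∫ u^1·exp(3u) du.
Now integrate by parts 1 time.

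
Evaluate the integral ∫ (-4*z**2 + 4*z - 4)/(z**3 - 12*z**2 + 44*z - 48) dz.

-31*log(z - 6)/2 + 13*log(z - 4) - 3*log(z - 2)/2 + C

Factor the denominator: (z - 6)*(z - 4)*(z - 2).
Partial-fraction decomposition: -3/(2*(z - 2)) + 13/(z - 4) - 31/(2*(z - 6)).
Integrate each term: A/(z−a) contributes A·log|z−a|.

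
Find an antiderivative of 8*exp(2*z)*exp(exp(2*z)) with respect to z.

4*exp(exp(2*z)) + C

Let u = exp(2*z), so du = (2*exp(2*z)) dz.
Rewriting, the integral becomes 4·∫ e^u du = 4·e^u.
Substituting back, u = exp(2*z).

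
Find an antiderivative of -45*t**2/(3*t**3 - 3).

Let u = 3*t**3 - 3, so du = (9*t**2) dt.
Rewriting, the integral becomes -5·∫ 1/u du = -5·log(u).
Substituting back, u = 3*t**3 - 3.

-5*log(3*t**3 - 3) + C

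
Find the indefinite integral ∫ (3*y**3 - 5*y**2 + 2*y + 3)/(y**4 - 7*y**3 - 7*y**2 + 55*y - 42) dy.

Factor the denominator: (y - 7)*(y - 2)*(y - 1)*(y + 3).
Partial-fraction decomposition: 129/(200*(y + 3)) + 1/(8*(y - 1)) - 11/(25*(y - 2)) + 267/(100*(y - 7)).
Integrate each term: A/(y−a) contributes A·log|y−a|.

267*log(y - 7)/100 - 11*log(y - 2)/25 + log(y - 1)/8 + 129*log(y + 3)/200 + C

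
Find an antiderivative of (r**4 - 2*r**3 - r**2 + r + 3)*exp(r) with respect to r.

Use integration by parts with u = r**4 - 2*r**3 - r**2 + r + 3, dv = exp(r) dr, so v = exp(r).
Apply parts 4 times (tabular method): alternate signs, differentiate u down to 0, integrate dv up.

(r**4 - 6*r**3 + 17*r**2 - 33*r + 36)*exp(r) + C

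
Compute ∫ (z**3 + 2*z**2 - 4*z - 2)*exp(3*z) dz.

Use integration by parts with u = z**3 + 2*z**2 - 4*z - 2, dv = exp(3*z) dz, so v = exp(3*z)/3.
Apply parts 3 times (tabular method): alternate signs, differentiate u down to 0, integrate dv up.

(9*z**3 + 9*z**2 - 42*z - 4)*exp(3*z)/27 + C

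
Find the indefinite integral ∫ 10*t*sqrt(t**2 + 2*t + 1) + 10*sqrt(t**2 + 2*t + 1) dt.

Let u = t**2 + 2*t + 1, so du = (2*t + 2) dt.
Rewriting, the integral becomes 5·∫ √u du = 5·(2/3)u^(3/2).
Substituting back, u = t**2 + 2*t + 1.

10*(t**2 + 2*t + 1)**(3/2)/3 + C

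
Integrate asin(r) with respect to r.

r*asin(r) + sqrt(-r**2 + 1) + C

Use integration by parts with u = arcsin(r), dv = dr.
Then du = 1/sqrt(-r**2 + 1) dr.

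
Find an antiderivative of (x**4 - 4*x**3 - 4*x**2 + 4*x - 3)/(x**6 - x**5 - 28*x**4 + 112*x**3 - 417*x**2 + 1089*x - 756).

Factor the denominator: (x - 4)*(x - 3)*(x - 1)*(x + 7)*(x**2 + 9).
Partial-fraction decomposition: -(9*x - 469)/(1450*(x**2 + 9)) - 1773/(25520*(x + 7)) - 1/(80*(x - 1)) + 3/(20*(x - 3)) - 17/(275*(x - 4)).
Integrate each term; A/(x−a) gives A·log|x−a|; the (Bx+D)/(x²+p²) term gives a log and an atan.

-17*log(x - 4)/275 + 3*log(x - 3)/20 - log(x - 1)/80 - 1773*log(x + 7)/25520 - 9*log(x**2 + 9)/2900 + 469*atan(x/3)/4350 + C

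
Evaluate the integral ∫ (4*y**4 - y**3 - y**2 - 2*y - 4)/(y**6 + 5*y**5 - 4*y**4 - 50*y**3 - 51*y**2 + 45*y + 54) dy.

Factor the denominator: (y - 3)*(y - 1)*(y + 1)*(y + 2)*(y + 3)**2.
Partial-fraction decomposition: 613/(144*(y + 3)) + 43/(6*(y + 3)**2) - 68/(15*(y + 2)) + 1/(16*(y + 1)) + 1/(48*(y - 1)) + 139/(720*(y - 3)).
Integrate each term; A/(y−a) gives A·log|y−a|; A/(y−a)² gives −A/(y−a).

139*log(y - 3)/720 + log(y - 1)/48 + log(y + 1)/16 - 68*log(y + 2)/15 + 613*log(y + 3)/144 - 43/(6*y + 18) + C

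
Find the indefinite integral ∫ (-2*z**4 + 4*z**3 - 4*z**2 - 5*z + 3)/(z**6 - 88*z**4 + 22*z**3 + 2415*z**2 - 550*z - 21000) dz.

Factor the denominator: (z - 6)*(z - 5)**2*(z + 4)*(z + 5)*(z + 7).
Partial-fraction decomposition: 1583/(2808*(z + 7)) - 911/(1100*(z + 5)) + 809/(2430*(z + 4)) + 61211/(48600*(z - 5)) + 109/(135*(z - 5)**2) - 1899/(1430*(z - 6)).
Integrate each term; A/(z−a) gives A·log|z−a|; A/(z−a)² gives −A/(z−a).

-1899*log(z - 6)/1430 + 61211*log(z - 5)/48600 + 809*log(z + 4)/2430 - 911*log(z + 5)/1100 + 1583*log(z + 7)/2808 - 109/(135*z - 675) + C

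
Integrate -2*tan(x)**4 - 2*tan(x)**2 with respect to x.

Let u = tan(x), so du = (tan(x)**2 + 1) dx.
Rewriting, the integral becomes -2·∫ u^2 du = -2·u^3/3.
Substituting back, u = tan(x).

-2*tan(x)**3/3 + C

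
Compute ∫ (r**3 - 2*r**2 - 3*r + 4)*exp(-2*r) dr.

(-4*r**3 + 2*r**2 + 14*r - 9)*exp(-2*r)/8 + C

Use integration by parts with u = r**3 - 2*r**2 - 3*r + 4, dv = exp(-2*r) dr, so v = -exp(-2*r)/2.
Apply parts 3 times (tabular method): alternate signs, differentiate u down to 0, integrate dv up.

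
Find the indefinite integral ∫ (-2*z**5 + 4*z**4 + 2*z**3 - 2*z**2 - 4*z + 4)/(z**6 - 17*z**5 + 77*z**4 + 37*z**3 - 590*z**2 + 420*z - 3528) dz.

Factor the denominator: (z - 7)**2*(z - 6)*(z + 3)*(z**2 + 4).
Partial-fraction decomposition: (727*z - 2278)/(28090*(z**2 + 4)) - 29/(450*(z + 3)) - 2507/(90*(z - 6)) + 3636829/(140450*(z - 7)) - 11723/(265*(z - 7)**2).
Integrate each term; A/(z−a) gives A·log|z−a|; the (Bz+D)/(z²+p²) term gives a log and an atan.

3636829*log(z - 7)/140450 - 2507*log(z - 6)/90 - 29*log(z + 3)/450 + 727*log(z**2 + 4)/56180 - 1139*atan(z/2)/28090 + 11723/(265*z - 1855) + C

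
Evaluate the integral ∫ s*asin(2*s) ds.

s**2*asin(2*s)/2 + s*sqrt(-4*s**2 + 1)/8 - asin(2*s)/16 + C

Use integration by parts with u = arcsin(2*s), dv = s ds.
Then du = 2/sqrt(-4*s**2 + 1) ds.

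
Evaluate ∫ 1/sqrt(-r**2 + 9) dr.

Substitute r = 3·sin(θ), so dr = 3·cos(θ) dθ and the radical becomes sqrt(-r**2 + 9) = 3·cos(θ) by the Pythagorean identity.
Integrate the resulting trig expression in θ, then back-substitute θ = asin(r/3), sin(θ) = r/3, cos(θ) = sqrt(-r**2 + 9)/3 (absorbing any constant into C).

asin(r/3) + C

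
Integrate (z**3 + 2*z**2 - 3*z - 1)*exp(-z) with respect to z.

Use integration by parts with u = z**3 + 2*z**2 - 3*z - 1, dv = exp(-z) dz, so v = -exp(-z).
Apply parts 3 times (tabular method): alternate signs, differentiate u down to 0, integrate dv up.

(-z**3 - 5*z**2 - 7*z - 6)*exp(-z) + C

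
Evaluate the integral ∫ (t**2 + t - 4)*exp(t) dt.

Use integration by parts with u = t**2 + t - 4, dv = exp(t) dt, so v = exp(t).
Apply parts 2 times (tabular method): alternate signs, differentiate u down to 0, integrate dv up.

(t**2 - t - 3)*exp(t) + C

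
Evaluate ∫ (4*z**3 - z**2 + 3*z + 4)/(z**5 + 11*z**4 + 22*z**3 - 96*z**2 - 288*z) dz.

-log(z)/72 + 16*log(z - 3)/189 + 233*log(z + 4)/56 - 457*log(z + 6)/108 + 5/(z + 4) + C

Factor the denominator: z*(z - 3)*(z + 4)**2*(z + 6).
Partial-fraction decomposition: -457/(108*(z + 6)) + 233/(56*(z + 4)) - 5/(z + 4)**2 + 16/(189*(z - 3)) - 1/(72*z).
Integrate each term; A/(z−a) gives A·log|z−a|; A/(z−a)² gives −A/(z−a).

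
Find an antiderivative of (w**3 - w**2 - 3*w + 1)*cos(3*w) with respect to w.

w**3*sin(3*w)/3 - w**2*sin(3*w)/3 + w**2*cos(3*w)/3 - 11*w*sin(3*w)/9 - 2*w*cos(3*w)/9 + 11*sin(3*w)/27 - 11*cos(3*w)/27 + C

Use integration by parts with u = w**3 - w**2 - 3*w + 1, dv = cos(3*w) dw, so v = sin(3*w)/3.
Apply parts 3 times (tabular method): alternate signs, differentiate u down to 0, integrate dv up.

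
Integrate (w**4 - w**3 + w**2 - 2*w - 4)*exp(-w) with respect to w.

Use integration by parts with u = w**4 - w**3 + w**2 - 2*w - 4, dv = exp(-w) dw, so v = -exp(-w).
Apply parts 4 times (tabular method): alternate signs, differentiate u down to 0, integrate dv up.

(-w**4 - 3*w**3 - 10*w**2 - 18*w - 14)*exp(-w) + C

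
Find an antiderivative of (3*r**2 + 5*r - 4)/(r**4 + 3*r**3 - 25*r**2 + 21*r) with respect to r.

-4*log(r)/21 + 19*log(r - 3)/30 - log(r - 1)/4 - 27*log(r + 7)/140 + C

Factor the denominator: r*(r - 3)*(r - 1)*(r + 7).
Partial-fraction decomposition: -27/(140*(r + 7)) - 1/(4*(r - 1)) + 19/(30*(r - 3)) - 4/(21*r).
Integrate each term: A/(r−a) contributes A·log|r−a|.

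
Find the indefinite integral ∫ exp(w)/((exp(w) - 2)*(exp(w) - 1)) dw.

log(exp(w) - 2) - log(exp(w) - 1) + C

Let u = e^w, du = e^w dw.
The integral becomes ∫ du/((u-2)(u-1)); decompose into partial fractions.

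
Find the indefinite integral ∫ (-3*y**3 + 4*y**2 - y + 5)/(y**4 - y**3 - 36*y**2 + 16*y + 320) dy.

Factor the denominator: (y - 5)*(y - 4)*(y + 4)**2.
Partial-fraction decomposition: -8239/(5184*(y + 4)) + 265/(72*(y + 4)**2) + 127/(64*(y - 4)) - 275/(81*(y - 5)).
Integrate each term; A/(y−a) gives A·log|y−a|; A/(y−a)² gives −A/(y−a).

-275*log(y - 5)/81 + 127*log(y - 4)/64 - 8239*log(y + 4)/5184 - 265/(72*y + 288) + C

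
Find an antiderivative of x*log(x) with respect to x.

x**2*log(x)/2 - x**2/4 + C

Use integration by parts with u = log(x), dv = x dx.
Then du = 1/x dx and v = x**2/2.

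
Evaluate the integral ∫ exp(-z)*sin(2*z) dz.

-exp(-z)*sin(2*z)/5 - 2*exp(-z)*cos(2*z)/5 + C

Let I denote the integral. Integrate by parts with u = sin(2*z), dv = exp(-z) dz, so v = -exp(-z): I = -exp(-z)*sin(2*z) + 2·∫ exp(-z)*cos(2*z) dz.
Apply parts again with u = cos(2*z), dv = exp(-z) dz: ∫ exp(-z)*cos(2*z) dz = -exp(-z)*cos(2*z) − 2·I. Substituting back brings back I: I = -exp(-z)*sin(2*z) - 2*exp(-z)*cos(2*z) − 4·I.
Solving for I: (1 + 4)·I equals the remaining terms, so I = (1/5)·(-exp(-z)*sin(2*z) - 2*exp(-z)*cos(2*z)).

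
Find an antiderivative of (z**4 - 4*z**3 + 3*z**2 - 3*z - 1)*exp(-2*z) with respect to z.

Use integration by parts with u = z**4 - 4*z**3 + 3*z**2 - 3*z - 1, dv = exp(-2*z) dz, so v = -exp(-2*z)/2.
Apply parts 4 times (tabular method): alternate signs, differentiate u down to 0, integrate dv up.

(-2*z**4 + 4*z**3 + 6*z + 5)*exp(-2*z)/4 + C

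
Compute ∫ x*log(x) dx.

x**2*log(x)/2 - x**2/4 + C

Use integration by parts with u = log(x), dv = x dx.
Then du = 1/x dx and v = x**2/2.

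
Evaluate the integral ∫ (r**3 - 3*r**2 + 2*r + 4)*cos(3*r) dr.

r**3*sin(3*r)/3 - r**2*sin(3*r) + r**2*cos(3*r)/3 + 4*r*sin(3*r)/9 - 2*r*cos(3*r)/3 + 14*sin(3*r)/9 + 4*cos(3*r)/27 + C

Use integration by parts with u = r**3 - 3*r**2 + 2*r + 4, dv = cos(3*r) dr, so v = sin(3*r)/3.
Apply parts 3 times (tabular method): alternate signs, differentiate u down to 0, integrate dv up.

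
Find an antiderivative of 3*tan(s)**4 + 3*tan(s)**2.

Let u = tan(s), so du = (tan(s)**2 + 1) ds.
Rewriting, the integral becomes 3·∫ u^2 du = 3·u^3/3.
Substituting back, u = tan(s).

tan(s)**3 + C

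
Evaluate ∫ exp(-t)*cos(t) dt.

Let I denote the integral. Integrate by parts with u = cos(t), dv = exp(-t) dt, so v = -exp(-t): I = -exp(-t)*cos(t) − ∫ exp(-t)*sin(t) dt.
Apply parts again with u = sin(t), dv = exp(-t) dt: ∫ exp(-t)*sin(t) dt = -exp(-t)*sin(t) + I. Substituting back brings back I: I = exp(-t)*sin(t) - exp(-t)*cos(t) − I.
Solving for I: (1 + 1)·I equals the remaining terms, so I = (1/2)·(exp(-t)*sin(t) - exp(-t)*cos(t)).

exp(-t)*sin(t)/2 - exp(-t)*cos(t)/2 + C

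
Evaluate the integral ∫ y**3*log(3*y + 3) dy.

Use integration by parts with u = log(3*y + 3), dv = y**3 dy.
Then du = 3/(3*y + 3) dy and v = y**4/4.

y**4*log(3*y + 3)/4 - y**4/16 + y**3/12 - y**2/8 + y/4 - log(y + 1)/4 + C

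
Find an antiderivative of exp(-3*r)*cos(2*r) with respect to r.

Let I denote the integral. Integrate by parts with u = cos(2*r), dv = exp(-3*r) dr, so v = -exp(-3*r)/3: I = -exp(-3*r)*cos(2*r)/3 − (2/3)·∫ exp(-3*r)*sin(2*r) dr.
Apply parts again with u = sin(2*r), dv = exp(-3*r) dr: ∫ exp(-3*r)*sin(2*r) dr = -exp(-3*r)*sin(2*r)/3 + (2/3)·I. Substituting back brings back I: I = 2*exp(-3*r)*sin(2*r)/9 - exp(-3*r)*cos(2*r)/3 − (4/9)·I.
Solving for I: (1 + 4/9)·I equals the remaining terms, so I = (9/13)·(2*exp(-3*r)*sin(2*r)/9 - exp(-3*r)*cos(2*r)/3).

2*exp(-3*r)*sin(2*r)/13 - 3*exp(-3*r)*cos(2*r)/13 + C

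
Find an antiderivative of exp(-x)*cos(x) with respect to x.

Let I denote the integral. Integrate by parts with u = cos(x), dv = exp(-x) dx, so v = -exp(-x): I = -exp(-x)*cos(x) − ∫ exp(-x)*sin(x) dx.
Apply parts again with u = sin(x), dv = exp(-x) dx: ∫ exp(-x)*sin(x) dx = -exp(-x)*sin(x) + I. Substituting back brings back I: I = exp(-x)*sin(x) - exp(-x)*cos(x) − I.
Solving for I: (1 + 1)·I equals the remaining terms, so I = (1/2)·(exp(-x)*sin(x) - exp(-x)*cos(x)).

exp(-x)*sin(x)/2 - exp(-x)*cos(x)/2 + C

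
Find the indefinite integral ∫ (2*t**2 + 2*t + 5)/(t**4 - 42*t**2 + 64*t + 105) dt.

Factor the denominator: (t - 5)*(t - 3)*(t + 1)*(t + 7).
Partial-fraction decomposition: -89/(720*(t + 7)) + 5/(144*(t + 1)) - 29/(80*(t - 3)) + 65/(144*(t - 5)).
Integrate each term: A/(t−a) contributes A·log|t−a|.

65*log(t - 5)/144 - 29*log(t - 3)/80 + 5*log(t + 1)/144 - 89*log(t + 7)/720 + C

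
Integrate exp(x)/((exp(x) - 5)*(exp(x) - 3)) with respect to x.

log(exp(x) - 5)/2 - log(exp(x) - 3)/2 + C

Let u = e^x, du = e^x dx.
The integral becomes ∫ du/((u-3)(u-5)); decompose into partial fractions.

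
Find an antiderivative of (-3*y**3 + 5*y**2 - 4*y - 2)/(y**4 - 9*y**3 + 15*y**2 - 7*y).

Factor the denominator: y*(y - 7)*(y - 1)**2.
Partial-fraction decomposition: -1/(18*(y - 1)) + 2/(3*(y - 1)**2) - 407/(126*(y - 7)) + 2/(7*y).
Integrate each term; A/(y−a) gives A·log|y−a|; A/(y−a)² gives −A/(y−a).

2*log(y)/7 - 407*log(y - 7)/126 - log(y - 1)/18 - 2/(3*y - 3) + C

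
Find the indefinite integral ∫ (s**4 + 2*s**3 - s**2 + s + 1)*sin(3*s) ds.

Use integration by parts with u = s**4 + 2*s**3 - s**2 + s + 1, dv = sin(3*s) ds, so v = -cos(3*s)/3.
Apply parts 4 times (tabular method): alternate signs, differentiate u down to 0, integrate dv up.

-s**4*cos(3*s)/3 + 4*s**3*sin(3*s)/9 - 2*s**3*cos(3*s)/3 + 2*s**2*sin(3*s)/3 + 7*s**2*cos(3*s)/9 - 14*s*sin(3*s)/27 + s*cos(3*s)/9 - sin(3*s)/27 - 41*cos(3*s)/81 + C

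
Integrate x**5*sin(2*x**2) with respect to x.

Let u = x², du = 2x dx; rewrite as (1/2)∫ u^2·sin(2u) du.
Now integrate by parts 2 times.

-x**4*cos(2*x**2)/4 + x**2*sin(2*x**2)/4 + cos(2*x**2)/8 + C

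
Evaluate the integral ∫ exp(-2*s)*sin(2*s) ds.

-exp(-2*s)*sin(2*s)/4 - exp(-2*s)*cos(2*s)/4 + C

Let I denote the integral. Integrate by parts with u = sin(2*s), dv = exp(-2*s) ds, so v = -exp(-2*s)/2: I = -exp(-2*s)*sin(2*s)/2 + ∫ exp(-2*s)*cos(2*s) ds.
Apply parts again with u = cos(2*s), dv = exp(-2*s) ds: ∫ exp(-2*s)*cos(2*s) ds = -exp(-2*s)*cos(2*s)/2 − I. Substituting back brings back I: I = -exp(-2*s)*sin(2*s)/2 - exp(-2*s)*cos(2*s)/2 − I.
Solving for I: (1 + 1)·I equals the remaining terms, so I = (1/2)·(-exp(-2*s)*sin(2*s)/2 - exp(-2*s)*cos(2*s)/2).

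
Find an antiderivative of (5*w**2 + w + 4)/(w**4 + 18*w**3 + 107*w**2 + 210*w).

Factor the denominator: w*(w + 5)*(w + 6)*(w + 7).
Partial-fraction decomposition: -121/(7*(w + 7)) + 89/(3*(w + 6)) - 62/(5*(w + 5)) + 2/(105*w).
Integrate each term: A/(w−a) contributes A·log|w−a|.

2*log(w)/105 - 62*log(w + 5)/5 + 89*log(w + 6)/3 - 121*log(w + 7)/7 + C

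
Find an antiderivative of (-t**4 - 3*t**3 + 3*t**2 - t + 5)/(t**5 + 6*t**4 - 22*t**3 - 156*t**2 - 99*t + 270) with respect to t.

-925*log(t - 5)/2816 - 3*log(t - 1)/448 + 227*log(t + 3)/2304 - 529*log(t + 6)/693 - 35/(96*t + 288) + C

Factor the denominator: (t - 5)*(t - 1)*(t + 3)**2*(t + 6).
Partial-fraction decomposition: -529/(693*(t + 6)) + 227/(2304*(t + 3)) + 35/(96*(t + 3)**2) - 3/(448*(t - 1)) - 925/(2816*(t - 5)).
Integrate each term; A/(t−a) gives A·log|t−a|; A/(t−a)² gives −A/(t−a).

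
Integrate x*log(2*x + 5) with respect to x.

Use integration by parts with u = log(2*x + 5), dv = x dx.
Then du = 2/(2*x + 5) dx and v = x**2/2.

x**2*log(2*x + 5)/2 - x**2/4 + 5*x/4 - 25*log(2*x + 5)/8 + C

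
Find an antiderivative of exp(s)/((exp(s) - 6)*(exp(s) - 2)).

Let u = e^s, du = e^s ds.
The integral becomes ∫ du/((u-6)(u-2)); decompose into partial fractions.

log(exp(s) - 6)/4 - log(exp(s) - 2)/4 + C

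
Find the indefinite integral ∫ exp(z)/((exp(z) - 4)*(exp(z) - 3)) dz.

Let u = e^z, du = e^z dz.
The integral becomes ∫ du/((u-4)(u-3)); decompose into partial fractions.

log(exp(z) - 4) - log(exp(z) - 3) + C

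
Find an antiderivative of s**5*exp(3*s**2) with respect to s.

(9*s**4 - 6*s**2 + 2)*exp(3*s**2)/54 + C

Let u = s², du = 2s ds; rewrite as (1/2)∫ u^2·exp(3u) du.
Now integrate by parts 2 times.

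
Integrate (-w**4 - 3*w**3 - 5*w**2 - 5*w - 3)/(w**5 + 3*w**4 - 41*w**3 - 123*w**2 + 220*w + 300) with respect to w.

Factor the denominator: (w - 6)*(w - 2)*(w + 1)*(w + 5)**2.
Partial-fraction decomposition: -45963/(94864*(w + 5)) + 353/(308*(w + 5)**2) - 1/(336*(w + 1)) + 73/(588*(w - 2)) - 2157/(3388*(w - 6)).
Integrate each term; A/(w−a) gives A·log|w−a|; A/(w−a)² gives −A/(w−a).

-2157*log(w - 6)/3388 + 73*log(w - 2)/588 - log(w + 1)/336 - 45963*log(w + 5)/94864 - 353/(308*w + 1540) + C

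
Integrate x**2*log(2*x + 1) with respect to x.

x**3*log(2*x + 1)/3 - x**3/9 + x**2/12 - x/12 + log(2*x + 1)/24 + C

Use integration by parts with u = log(2*x + 1), dv = x**2 dx.
Then du = 2/(2*x + 1) dx and v = x**3/3.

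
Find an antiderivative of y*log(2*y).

y**2*(log(y) + log(2))/2 - y**2/4 + C

Use integration by parts with u = log(2*y), dv = y dy.
Then du = 1/y dy and v = y**2/2.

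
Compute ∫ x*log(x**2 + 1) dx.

x**2*log(x**2 + 1)/2 - x**2/2 + log(x**2 + 1)/2 + C

Let u = x**2 + 1, so du = (2*x) dx.
The integral becomes (1/2)·∫ log(u) du; integrate by parts with u′=log(u), dv′=du.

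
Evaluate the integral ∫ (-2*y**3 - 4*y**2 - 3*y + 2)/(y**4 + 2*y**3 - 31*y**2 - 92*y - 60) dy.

-74*log(y - 6)/77 - 3*log(y + 1)/28 + log(y + 2)/3 - 167*log(y + 5)/132 + C

Factor the denominator: (y - 6)*(y + 1)*(y + 2)*(y + 5).
Partial-fraction decomposition: -167/(132*(y + 5)) + 1/(3*(y + 2)) - 3/(28*(y + 1)) - 74/(77*(y - 6)).
Integrate each term: A/(y−a) contributes A·log|y−a|.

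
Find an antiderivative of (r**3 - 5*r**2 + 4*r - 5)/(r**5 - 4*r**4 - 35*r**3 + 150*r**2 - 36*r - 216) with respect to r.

Factor the denominator: (r - 6)*(r - 3)*(r - 2)*(r + 1)*(r + 6).
Partial-fraction decomposition: -85/(864*(r + 6)) + 1/(28*(r + 1)) - 3/(32*(r - 2)) + 11/(108*(r - 3)) + 55/(1008*(r - 6)).
Integrate each term: A/(r−a) contributes A·log|r−a|.

55*log(r - 6)/1008 + 11*log(r - 3)/108 - 3*log(r - 2)/32 + log(r + 1)/28 - 85*log(r + 6)/864 + C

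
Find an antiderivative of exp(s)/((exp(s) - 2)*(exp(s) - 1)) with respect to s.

Let u = e^s, du = e^s ds.
The integral becomes ∫ du/((u-1)(u-2)); decompose into partial fractions.

log(exp(s) - 2) - log(exp(s) - 1) + C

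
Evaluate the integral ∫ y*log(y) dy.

Use integration by parts with u = log(y), dv = y dy.
Then du = 1/y dy and v = y**2/2.

y**2*log(y)/2 - y**2/4 + C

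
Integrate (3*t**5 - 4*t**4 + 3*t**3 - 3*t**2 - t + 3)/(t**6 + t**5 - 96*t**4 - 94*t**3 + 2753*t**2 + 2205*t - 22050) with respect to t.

Factor the denominator: (t - 7)*(t - 6)*(t - 3)*(t + 5)**2*(t + 7).
Partial-fraction decomposition: 4707/(560*(t + 7)) - 3722857/(557568*(t + 5)) + 12317/(2112*(t + 5)**2) + 153/(2560*(t - 3)) - 479/(121*(t - 6)) + 41695/(8064*(t - 7)).
Integrate each term; A/(t−a) gives A·log|t−a|; A/(t−a)² gives −A/(t−a).

41695*log(t - 7)/8064 - 479*log(t - 6)/121 + 153*log(t - 3)/2560 - 3722857*log(t + 5)/557568 + 4707*log(t + 7)/560 - 12317/(2112*t + 10560) + C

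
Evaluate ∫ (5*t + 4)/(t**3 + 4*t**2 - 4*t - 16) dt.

Factor the denominator: (t - 2)*(t + 2)*(t + 4).
Partial-fraction decomposition: -4/(3*(t + 4)) + 3/(4*(t + 2)) + 7/(12*(t - 2)).
Integrate each term: A/(t−a) contributes A·log|t−a|.

7*log(t - 2)/12 + 3*log(t + 2)/4 - 4*log(t + 4)/3 + C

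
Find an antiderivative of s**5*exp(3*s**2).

Let u = s², du = 2s ds; rewrite as (1/2)∫ u^2·exp(3u) du.
Now integrate by parts 2 times.

(9*s**4 - 6*s**2 + 2)*exp(3*s**2)/54 + C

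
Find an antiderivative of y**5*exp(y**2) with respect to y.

(y**4 - 2*y**2 + 2)*exp(y**2)/2 + C

Let u = y², du = 2y dy; rewrite as (1/2)∫ u^2·exp(1u) du.
Now integrate by parts 2 times.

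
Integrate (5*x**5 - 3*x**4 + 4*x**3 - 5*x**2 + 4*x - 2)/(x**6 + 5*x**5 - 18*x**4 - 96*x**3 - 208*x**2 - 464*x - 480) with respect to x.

Factor the denominator: (x - 5)*(x + 2)**2*(x + 6)*(x**2 + 4).
Partial-fraction decomposition: -(323*x + 2282)/(4640*(x**2 + 4)) + 21919/(3520*(x + 6)) - 6467/(3136*(x + 2)) + 135/(112*(x + 2)**2) + 14143/(15631*(x - 5)).
Integrate each term; A/(x−a) gives A·log|x−a|; the (Bx+D)/(x²+p²) term gives a log and an atan.

14143*log(x - 5)/15631 - 6467*log(x + 2)/3136 + 21919*log(x + 6)/3520 - 323*log(x**2 + 4)/9280 - 1141*atan(x/2)/4640 - 135/(112*x + 224) + C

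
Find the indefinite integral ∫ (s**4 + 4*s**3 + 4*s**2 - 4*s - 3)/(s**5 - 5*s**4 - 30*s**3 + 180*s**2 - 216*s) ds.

Factor the denominator: s*(s - 6)*(s - 3)*(s - 2)*(s + 6).
Partial-fraction decomposition: 199/(1728*(s + 6)) + 53/(64*(s - 2)) - 70/(27*(s - 3)) + 253/(96*(s - 6)) + 1/(72*s).
Integrate each term: A/(s−a) contributes A·log|s−a|.

log(s)/72 + 253*log(s - 6)/96 - 70*log(s - 3)/27 + 53*log(s - 2)/64 + 199*log(s + 6)/1728 + C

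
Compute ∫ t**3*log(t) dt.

Use integration by parts with u = log(t), dv = t**3 dt.
Then du = 1/t dt and v = t**4/4.

t**4*log(t)/4 - t**4/16 + C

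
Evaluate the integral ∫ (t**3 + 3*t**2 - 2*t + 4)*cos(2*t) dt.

t**3*sin(2*t)/2 + 3*t**2*sin(2*t)/2 + 3*t**2*cos(2*t)/4 - 7*t*sin(2*t)/4 + 3*t*cos(2*t)/2 + 5*sin(2*t)/4 - 7*cos(2*t)/8 + C

Use integration by parts with u = t**3 + 3*t**2 - 2*t + 4, dv = cos(2*t) dt, so v = sin(2*t)/2.
Apply parts 3 times (tabular method): alternate signs, differentiate u down to 0, integrate dv up.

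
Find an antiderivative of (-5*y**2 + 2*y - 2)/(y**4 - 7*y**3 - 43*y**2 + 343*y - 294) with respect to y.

Factor the denominator: (y - 7)*(y - 6)*(y - 1)*(y + 7).
Partial-fraction decomposition: 261/(1456*(y + 7)) - 1/(48*(y - 1)) + 34/(13*(y - 6)) - 233/(84*(y - 7)).
Integrate each term: A/(y−a) contributes A·log|y−a|.

-233*log(y - 7)/84 + 34*log(y - 6)/13 - log(y - 1)/48 + 261*log(y + 7)/1456 + C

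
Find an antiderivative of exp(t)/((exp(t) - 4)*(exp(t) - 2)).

Let u = e^t, du = e^t dt.
The integral becomes ∫ du/((u-2)(u-4)); decompose into partial fractions.

log(exp(t) - 4)/2 - log(exp(t) - 2)/2 + C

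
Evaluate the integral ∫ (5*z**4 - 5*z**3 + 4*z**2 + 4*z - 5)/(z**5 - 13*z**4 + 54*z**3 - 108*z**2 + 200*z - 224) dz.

Factor the denominator: (z - 7)*(z - 4)*(z - 2)*(z**2 + 4).
Partial-fraction decomposition: -(281*z - 418)/(848*(z**2 + 4)) + 59/(80*(z - 2)) - 69/(8*(z - 4)) + 3503/(265*(z - 7)).
Integrate each term; A/(z−a) gives A·log|z−a|; the (Bz+D)/(z²+p²) term gives a log and an atan.

3503*log(z - 7)/265 - 69*log(z - 4)/8 + 59*log(z - 2)/80 - 281*log(z**2 + 4)/1696 + 209*atan(z/2)/848 + C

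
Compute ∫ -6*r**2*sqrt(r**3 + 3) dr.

Let u = r**3 + 3, so du = (3*r**2) dr.
Rewriting, the integral becomes -2·∫ √u du = -2·(2/3)u^(3/2).
Substituting back, u = r**3 + 3.

-4*(r**3 + 3)**(3/2)/3 + C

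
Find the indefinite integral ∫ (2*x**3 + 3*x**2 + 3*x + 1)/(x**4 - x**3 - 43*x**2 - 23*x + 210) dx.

57*log(x - 7)/40 - log(x - 2)/5 - 7*log(x + 3)/20 + 9*log(x + 5)/8 + C

Factor the denominator: (x - 7)*(x - 2)*(x + 3)*(x + 5).
Partial-fraction decomposition: 9/(8*(x + 5)) - 7/(20*(x + 3)) - 1/(5*(x - 2)) + 57/(40*(x - 7)).
Integrate each term: A/(x−a) contributes A·log|x−a|.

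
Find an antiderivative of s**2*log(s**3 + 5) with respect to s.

s**3*log(s**3 + 5)/3 - s**3/3 + 5*log(s**3 + 5)/3 + C

Let u = s**3 + 5, so du = (3*s**2) ds.
The integral becomes (1/3)·∫ log(u) du; integrate by parts with u′=log(u), dv′=du.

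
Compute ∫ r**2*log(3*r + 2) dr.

r**3*log(3*r + 2)/3 - r**3/9 + r**2/9 - 4*r/27 + 8*log(3*r + 2)/81 + C

Use integration by parts with u = log(3*r + 2), dv = r**2 dr.
Then du = 3/(3*r + 2) dr and v = r**3/3.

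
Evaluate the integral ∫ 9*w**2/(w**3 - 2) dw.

3*log(w**3 - 2) + C

Let u = w**3 - 2, so du = (3*w**2) dw.
Rewriting, the integral becomes 3·∫ 1/u du = 3·log(u).
Substituting back, u = w**3 - 2.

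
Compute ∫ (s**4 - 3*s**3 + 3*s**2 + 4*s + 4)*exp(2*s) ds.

Use integration by parts with u = s**4 - 3*s**3 + 3*s**2 + 4*s + 4, dv = exp(2*s) ds, so v = exp(2*s)/2.
Apply parts 4 times (tabular method): alternate signs, differentiate u down to 0, integrate dv up.

(4*s**4 - 20*s**3 + 42*s**2 - 26*s + 29)*exp(2*s)/8 + C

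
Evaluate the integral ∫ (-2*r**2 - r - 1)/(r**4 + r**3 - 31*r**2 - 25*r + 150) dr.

Factor the denominator: (r - 5)*(r - 2)*(r + 3)*(r + 5).
Partial-fraction decomposition: 23/(70*(r + 5)) - 1/(5*(r + 3)) + 11/(105*(r - 2)) - 7/(30*(r - 5)).
Integrate each term: A/(r−a) contributes A·log|r−a|.

-7*log(r - 5)/30 + 11*log(r - 2)/105 - log(r + 3)/5 + 23*log(r + 5)/70 + C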